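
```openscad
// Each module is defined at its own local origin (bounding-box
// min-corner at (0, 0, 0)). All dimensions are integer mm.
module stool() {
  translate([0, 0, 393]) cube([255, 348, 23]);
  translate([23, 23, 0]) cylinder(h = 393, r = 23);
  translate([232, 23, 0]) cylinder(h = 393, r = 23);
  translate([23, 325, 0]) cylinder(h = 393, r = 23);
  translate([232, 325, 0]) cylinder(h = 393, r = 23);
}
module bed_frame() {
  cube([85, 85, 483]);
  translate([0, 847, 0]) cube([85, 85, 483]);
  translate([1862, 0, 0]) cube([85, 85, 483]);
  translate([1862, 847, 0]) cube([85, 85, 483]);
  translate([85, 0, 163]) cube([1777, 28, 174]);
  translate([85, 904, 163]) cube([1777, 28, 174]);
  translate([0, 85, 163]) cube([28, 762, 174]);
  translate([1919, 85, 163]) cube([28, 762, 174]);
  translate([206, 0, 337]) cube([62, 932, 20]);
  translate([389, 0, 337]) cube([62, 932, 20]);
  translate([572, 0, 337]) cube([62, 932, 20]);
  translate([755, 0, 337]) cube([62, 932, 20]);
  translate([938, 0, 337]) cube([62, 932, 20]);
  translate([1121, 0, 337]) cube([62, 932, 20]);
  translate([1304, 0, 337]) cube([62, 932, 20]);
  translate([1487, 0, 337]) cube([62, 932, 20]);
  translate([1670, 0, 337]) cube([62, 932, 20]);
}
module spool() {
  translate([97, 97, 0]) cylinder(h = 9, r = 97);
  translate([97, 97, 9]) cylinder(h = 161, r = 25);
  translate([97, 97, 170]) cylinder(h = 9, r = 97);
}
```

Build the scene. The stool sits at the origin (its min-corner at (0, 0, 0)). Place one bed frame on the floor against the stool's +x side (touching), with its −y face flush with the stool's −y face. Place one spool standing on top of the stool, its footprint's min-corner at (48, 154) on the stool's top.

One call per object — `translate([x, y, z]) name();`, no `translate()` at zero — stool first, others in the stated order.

stool();
translate([255, 0, 0]) bed_frame();
translate([48, 154, 416]) spool();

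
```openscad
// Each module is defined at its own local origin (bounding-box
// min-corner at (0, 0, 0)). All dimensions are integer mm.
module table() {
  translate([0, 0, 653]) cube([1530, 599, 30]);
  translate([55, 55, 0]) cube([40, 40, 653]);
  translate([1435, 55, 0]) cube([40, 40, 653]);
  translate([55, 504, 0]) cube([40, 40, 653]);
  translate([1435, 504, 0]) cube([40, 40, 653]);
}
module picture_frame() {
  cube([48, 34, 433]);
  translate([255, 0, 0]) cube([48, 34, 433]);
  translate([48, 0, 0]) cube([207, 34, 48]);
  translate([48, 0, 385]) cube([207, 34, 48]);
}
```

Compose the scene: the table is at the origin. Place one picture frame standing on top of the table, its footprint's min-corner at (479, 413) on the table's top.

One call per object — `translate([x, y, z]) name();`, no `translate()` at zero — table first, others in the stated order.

table();
translate([479, 413, 683]) picture_frame();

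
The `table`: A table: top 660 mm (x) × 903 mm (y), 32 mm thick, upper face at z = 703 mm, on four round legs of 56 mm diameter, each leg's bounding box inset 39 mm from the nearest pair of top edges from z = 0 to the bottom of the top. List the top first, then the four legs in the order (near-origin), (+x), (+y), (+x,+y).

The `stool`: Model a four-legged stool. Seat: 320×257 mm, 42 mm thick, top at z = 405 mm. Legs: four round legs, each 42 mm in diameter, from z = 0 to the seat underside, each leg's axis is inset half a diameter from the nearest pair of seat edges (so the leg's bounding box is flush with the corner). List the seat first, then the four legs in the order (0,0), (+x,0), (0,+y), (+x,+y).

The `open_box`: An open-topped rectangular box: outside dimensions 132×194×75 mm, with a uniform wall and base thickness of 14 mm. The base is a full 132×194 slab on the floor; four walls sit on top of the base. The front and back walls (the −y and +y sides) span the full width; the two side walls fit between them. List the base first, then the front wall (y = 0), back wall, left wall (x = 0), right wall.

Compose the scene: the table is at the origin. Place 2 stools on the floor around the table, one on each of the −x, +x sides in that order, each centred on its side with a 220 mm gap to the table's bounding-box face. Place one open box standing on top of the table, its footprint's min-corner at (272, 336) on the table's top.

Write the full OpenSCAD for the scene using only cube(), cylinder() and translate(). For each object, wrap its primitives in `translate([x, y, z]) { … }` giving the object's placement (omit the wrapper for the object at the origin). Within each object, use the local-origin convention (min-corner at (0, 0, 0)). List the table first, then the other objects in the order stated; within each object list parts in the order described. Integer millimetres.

translate([0, 0, 671]) cube([660, 903, 32]);
translate([67, 67, 0]) cylinder(h = 671, r = 28);
translate([593, 67, 0]) cylinder(h = 671, r = 28);
translate([67, 836, 0]) cylinder(h = 671, r = 28);
translate([593, 836, 0]) cylinder(h = 671, r = 28);
translate([-540, 323, 0]) {
  translate([0, 0, 363]) cube([320, 257, 42]);
  translate([21, 21, 0]) cylinder(h = 363, r = 21);
  translate([299, 21, 0]) cylinder(h = 363, r = 21);
  translate([21, 236, 0]) cylinder(h = 363, r = 21);
  translate([299, 236, 0]) cylinder(h = 363, r = 21);
}
translate([880, 323, 0]) {
  translate([0, 0, 363]) cube([320, 257, 42]);
  translate([21, 21, 0]) cylinder(h = 363, r = 21);
  translate([299, 21, 0]) cylinder(h = 363, r = 21);
  translate([21, 236, 0]) cylinder(h = 363, r = 21);
  translate([299, 236, 0]) cylinder(h = 363, r = 21);
}
translate([272, 336, 703]) {
  cube([132, 194, 14]);
  translate([0, 0, 14]) cube([132, 14, 61]);
  translate([0, 180, 14]) cube([132, 14, 61]);
  translate([0, 14, 14]) cube([14, 166, 61]);
  translate([118, 14, 14]) cube([14, 166, 61]);
}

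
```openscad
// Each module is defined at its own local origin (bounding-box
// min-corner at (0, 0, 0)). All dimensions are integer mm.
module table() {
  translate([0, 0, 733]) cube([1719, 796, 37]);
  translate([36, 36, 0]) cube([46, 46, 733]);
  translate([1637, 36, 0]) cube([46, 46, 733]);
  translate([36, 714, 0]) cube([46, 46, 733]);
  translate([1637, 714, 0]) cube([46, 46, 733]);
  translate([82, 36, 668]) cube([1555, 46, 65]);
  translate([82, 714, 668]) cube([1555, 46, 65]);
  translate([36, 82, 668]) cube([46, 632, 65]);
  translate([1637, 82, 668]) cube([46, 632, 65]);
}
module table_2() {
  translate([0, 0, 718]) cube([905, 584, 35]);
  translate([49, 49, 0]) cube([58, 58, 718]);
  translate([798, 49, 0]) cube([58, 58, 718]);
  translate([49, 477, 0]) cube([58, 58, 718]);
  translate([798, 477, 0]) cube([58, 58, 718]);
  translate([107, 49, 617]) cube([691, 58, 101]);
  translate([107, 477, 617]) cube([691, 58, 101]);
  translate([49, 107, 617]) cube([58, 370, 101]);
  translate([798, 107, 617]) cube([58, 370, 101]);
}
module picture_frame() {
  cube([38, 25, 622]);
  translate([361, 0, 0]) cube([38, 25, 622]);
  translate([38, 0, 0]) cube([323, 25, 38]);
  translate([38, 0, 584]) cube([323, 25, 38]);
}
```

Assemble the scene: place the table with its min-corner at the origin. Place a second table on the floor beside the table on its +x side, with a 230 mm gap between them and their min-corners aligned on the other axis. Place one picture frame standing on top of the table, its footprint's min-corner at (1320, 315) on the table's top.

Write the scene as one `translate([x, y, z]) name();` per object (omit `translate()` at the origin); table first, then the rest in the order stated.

table();
translate([1949, 0, 0]) table_2();
translate([1320, 315, 770]) picture_frame();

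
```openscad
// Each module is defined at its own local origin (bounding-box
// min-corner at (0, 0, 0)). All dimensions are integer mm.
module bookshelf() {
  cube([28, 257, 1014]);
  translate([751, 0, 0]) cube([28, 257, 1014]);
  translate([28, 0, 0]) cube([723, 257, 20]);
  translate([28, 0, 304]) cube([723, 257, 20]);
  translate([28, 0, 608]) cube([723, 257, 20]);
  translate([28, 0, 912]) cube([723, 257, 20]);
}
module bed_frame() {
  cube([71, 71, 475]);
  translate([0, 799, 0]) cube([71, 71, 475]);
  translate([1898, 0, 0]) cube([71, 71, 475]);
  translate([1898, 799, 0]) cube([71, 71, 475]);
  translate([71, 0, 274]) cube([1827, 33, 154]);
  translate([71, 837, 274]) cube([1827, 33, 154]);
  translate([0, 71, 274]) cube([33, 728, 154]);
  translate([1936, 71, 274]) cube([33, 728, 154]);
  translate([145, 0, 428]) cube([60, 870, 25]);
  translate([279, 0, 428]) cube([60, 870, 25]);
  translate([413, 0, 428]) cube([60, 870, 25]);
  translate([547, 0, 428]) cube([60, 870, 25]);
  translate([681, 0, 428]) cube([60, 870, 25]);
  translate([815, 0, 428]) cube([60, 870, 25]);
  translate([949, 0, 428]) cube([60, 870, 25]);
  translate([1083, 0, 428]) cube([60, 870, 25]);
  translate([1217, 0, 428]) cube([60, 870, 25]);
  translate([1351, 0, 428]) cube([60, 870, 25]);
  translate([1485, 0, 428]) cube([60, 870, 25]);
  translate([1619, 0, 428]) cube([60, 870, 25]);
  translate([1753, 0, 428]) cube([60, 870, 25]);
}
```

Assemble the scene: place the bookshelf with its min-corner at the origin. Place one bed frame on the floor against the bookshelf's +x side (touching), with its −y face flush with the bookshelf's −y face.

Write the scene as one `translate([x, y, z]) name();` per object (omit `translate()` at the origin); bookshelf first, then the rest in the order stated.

bookshelf();
translate([779, 0, 0]) bed_frame();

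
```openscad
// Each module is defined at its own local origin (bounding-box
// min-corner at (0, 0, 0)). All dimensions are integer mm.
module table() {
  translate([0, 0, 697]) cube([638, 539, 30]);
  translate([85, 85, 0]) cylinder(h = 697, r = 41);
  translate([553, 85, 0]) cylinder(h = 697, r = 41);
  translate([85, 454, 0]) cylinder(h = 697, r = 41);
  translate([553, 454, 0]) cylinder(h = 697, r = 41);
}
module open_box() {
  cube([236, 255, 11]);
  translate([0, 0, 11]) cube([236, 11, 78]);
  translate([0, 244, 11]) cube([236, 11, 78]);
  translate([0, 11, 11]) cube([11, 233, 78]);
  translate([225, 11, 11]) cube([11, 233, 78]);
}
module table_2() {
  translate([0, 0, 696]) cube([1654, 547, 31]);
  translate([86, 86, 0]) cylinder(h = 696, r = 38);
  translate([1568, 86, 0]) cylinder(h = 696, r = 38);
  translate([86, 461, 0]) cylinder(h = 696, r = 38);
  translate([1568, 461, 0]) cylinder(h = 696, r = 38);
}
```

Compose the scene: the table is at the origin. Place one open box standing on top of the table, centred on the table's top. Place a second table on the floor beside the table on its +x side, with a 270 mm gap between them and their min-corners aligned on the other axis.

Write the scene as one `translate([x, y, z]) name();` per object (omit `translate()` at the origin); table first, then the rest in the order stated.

table();
translate([201, 142, 727]) open_box();
translate([908, 0, 0]) table_2();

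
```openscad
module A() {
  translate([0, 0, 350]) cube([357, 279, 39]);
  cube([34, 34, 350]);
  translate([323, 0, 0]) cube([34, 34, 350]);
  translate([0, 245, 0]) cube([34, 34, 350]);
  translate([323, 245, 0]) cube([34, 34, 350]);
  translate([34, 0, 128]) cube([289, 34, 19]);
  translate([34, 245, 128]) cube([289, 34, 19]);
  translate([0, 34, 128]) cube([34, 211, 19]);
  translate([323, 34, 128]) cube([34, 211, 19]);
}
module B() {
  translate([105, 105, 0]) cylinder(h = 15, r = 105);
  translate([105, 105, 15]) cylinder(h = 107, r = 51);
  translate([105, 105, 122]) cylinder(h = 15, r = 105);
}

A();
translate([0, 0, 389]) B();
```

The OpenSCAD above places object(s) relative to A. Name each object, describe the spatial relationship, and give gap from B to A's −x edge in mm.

A is a stool. B is a spool. The spool is on top of the stool. The gap from the spool to the stool's −x edge is 0 mm.

The spool's min-x is at 0; the stool's min-x is 0; gap = 0 mm.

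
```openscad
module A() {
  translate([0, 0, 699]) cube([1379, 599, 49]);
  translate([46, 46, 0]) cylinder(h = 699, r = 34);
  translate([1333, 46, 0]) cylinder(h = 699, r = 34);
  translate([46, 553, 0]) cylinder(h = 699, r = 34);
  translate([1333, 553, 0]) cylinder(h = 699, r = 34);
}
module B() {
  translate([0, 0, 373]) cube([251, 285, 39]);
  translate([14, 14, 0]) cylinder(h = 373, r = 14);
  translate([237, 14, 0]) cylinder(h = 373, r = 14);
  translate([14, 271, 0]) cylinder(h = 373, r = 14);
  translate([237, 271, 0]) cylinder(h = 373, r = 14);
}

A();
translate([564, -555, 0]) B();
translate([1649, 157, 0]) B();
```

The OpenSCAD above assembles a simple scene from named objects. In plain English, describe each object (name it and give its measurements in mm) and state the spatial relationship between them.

A is a table with a 1379×599 mm rectangular top, 49 mm thick, top surface at z = 748 mm, supported by four round legs of 68 mm diameter, each leg's bounding box inset 12 mm from the nearest pair of top edges, running from the floor.

B is a four-legged stool. The seat is a 251×285×39 mm slab whose top surface is at z = 412 mm; four round legs, each 28 mm in diameter, run from the floor (z = 0) to the underside of the seat, each leg's axis is inset half a diameter from the nearest pair of seat edges (so the leg's bounding box is flush with the corner).

Two stools sit around the table at the −y, +x sides.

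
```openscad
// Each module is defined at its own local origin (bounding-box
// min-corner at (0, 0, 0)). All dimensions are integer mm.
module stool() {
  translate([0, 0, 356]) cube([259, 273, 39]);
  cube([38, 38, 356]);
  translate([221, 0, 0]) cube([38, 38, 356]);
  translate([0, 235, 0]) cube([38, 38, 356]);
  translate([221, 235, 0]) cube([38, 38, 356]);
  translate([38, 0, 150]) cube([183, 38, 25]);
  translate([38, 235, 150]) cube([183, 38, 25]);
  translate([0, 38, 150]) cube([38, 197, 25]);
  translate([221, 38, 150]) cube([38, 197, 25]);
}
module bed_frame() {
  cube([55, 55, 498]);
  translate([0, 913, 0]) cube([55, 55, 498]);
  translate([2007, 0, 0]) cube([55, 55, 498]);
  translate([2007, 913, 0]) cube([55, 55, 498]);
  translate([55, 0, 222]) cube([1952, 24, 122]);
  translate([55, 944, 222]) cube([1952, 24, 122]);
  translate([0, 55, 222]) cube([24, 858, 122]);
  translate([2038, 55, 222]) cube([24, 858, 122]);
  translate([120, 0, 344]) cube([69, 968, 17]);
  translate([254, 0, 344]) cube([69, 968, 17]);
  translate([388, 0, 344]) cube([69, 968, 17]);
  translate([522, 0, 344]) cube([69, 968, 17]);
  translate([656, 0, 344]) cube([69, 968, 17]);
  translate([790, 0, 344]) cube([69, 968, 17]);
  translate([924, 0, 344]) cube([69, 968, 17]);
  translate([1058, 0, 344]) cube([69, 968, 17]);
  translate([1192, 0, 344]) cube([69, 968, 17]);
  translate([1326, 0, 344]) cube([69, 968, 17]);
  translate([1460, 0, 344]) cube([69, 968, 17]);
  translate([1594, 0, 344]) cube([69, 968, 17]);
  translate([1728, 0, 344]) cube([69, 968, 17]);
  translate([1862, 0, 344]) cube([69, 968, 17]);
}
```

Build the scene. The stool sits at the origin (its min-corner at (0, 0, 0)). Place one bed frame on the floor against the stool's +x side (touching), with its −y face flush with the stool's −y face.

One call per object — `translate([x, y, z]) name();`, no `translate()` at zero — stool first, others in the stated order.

stool();
translate([259, 0, 0]) bed_frame();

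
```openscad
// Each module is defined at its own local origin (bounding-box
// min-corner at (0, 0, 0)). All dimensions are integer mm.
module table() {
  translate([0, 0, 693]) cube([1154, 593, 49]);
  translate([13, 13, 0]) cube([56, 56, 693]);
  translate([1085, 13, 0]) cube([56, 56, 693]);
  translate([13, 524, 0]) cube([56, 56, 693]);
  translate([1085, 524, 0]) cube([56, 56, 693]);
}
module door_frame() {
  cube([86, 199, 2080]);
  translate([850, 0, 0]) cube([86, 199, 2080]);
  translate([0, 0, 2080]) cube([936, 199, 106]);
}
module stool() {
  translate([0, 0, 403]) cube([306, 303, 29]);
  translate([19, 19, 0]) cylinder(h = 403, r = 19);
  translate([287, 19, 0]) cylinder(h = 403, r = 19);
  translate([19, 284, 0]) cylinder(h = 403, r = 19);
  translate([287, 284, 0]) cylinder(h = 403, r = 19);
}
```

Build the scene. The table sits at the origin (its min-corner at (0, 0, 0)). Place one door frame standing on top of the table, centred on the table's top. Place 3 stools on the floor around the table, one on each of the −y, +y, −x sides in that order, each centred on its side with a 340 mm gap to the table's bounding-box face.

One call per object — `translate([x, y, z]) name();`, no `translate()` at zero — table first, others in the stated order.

table();
translate([109, 197, 742]) door_frame();
translate([424, -643, 0]) stool();
translate([424, 933, 0]) stool();
translate([-646, 145, 0]) stool();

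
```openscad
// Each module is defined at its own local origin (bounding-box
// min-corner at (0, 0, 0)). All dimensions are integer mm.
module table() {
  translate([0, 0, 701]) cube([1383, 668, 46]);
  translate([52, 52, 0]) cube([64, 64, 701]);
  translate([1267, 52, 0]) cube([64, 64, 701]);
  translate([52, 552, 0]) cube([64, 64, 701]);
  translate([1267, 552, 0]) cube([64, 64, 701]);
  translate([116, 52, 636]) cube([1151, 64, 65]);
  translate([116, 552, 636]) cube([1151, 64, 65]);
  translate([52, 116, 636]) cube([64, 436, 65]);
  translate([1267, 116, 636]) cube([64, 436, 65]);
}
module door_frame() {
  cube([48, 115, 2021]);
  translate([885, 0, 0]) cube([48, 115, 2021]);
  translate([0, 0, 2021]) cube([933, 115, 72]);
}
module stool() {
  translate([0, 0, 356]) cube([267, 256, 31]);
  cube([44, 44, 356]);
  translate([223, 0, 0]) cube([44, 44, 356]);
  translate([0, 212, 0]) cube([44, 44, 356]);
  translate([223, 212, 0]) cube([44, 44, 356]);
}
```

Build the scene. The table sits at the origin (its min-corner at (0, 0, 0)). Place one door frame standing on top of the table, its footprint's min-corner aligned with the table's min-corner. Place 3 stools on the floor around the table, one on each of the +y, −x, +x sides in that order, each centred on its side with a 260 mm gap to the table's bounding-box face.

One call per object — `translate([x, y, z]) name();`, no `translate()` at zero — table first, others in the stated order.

table();
translate([0, 0, 747]) door_frame();
translate([558, 928, 0]) stool();
translate([-527, 206, 0]) stool();
translate([1643, 206, 0]) stool();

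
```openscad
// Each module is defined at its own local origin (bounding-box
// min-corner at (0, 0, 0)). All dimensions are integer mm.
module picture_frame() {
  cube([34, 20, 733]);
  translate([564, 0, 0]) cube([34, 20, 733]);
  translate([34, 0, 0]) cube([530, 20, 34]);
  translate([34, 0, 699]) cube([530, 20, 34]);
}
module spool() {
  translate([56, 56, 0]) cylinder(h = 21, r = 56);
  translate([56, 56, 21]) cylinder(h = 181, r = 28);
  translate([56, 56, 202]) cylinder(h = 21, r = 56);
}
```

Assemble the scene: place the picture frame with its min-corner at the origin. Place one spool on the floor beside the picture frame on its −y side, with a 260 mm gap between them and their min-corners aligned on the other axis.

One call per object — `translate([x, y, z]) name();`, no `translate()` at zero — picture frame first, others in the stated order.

picture_frame();
translate([0, -372, 0]) spool();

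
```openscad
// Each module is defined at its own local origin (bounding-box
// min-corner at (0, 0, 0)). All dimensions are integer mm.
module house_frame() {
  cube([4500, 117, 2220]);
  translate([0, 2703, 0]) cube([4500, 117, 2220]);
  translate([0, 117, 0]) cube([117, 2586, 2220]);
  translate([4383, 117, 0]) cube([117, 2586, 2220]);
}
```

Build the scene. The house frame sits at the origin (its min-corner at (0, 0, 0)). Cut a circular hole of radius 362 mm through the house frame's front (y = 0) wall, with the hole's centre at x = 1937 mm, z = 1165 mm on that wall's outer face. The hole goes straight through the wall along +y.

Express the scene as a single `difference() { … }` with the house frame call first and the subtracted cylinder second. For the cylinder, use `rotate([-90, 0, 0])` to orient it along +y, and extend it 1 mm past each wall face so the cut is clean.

difference() {
  house_frame();
  translate([1937, -1, 1165]) rotate([-90, 0, 0]) cylinder(h = 119, r = 362);
}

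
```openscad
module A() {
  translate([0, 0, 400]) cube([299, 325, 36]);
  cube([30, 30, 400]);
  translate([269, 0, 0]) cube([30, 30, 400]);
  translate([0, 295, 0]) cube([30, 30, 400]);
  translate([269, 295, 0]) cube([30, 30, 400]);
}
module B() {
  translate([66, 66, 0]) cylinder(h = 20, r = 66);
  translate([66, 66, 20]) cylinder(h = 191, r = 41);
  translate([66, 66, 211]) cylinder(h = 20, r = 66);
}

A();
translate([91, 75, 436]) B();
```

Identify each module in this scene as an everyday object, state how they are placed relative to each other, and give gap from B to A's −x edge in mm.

The spool's min-x is at 91; the stool's min-x is 0; gap = 91 mm.

A is a stool. B is a spool. The spool is on top of the stool. The gap from the spool to the stool's −x edge is 91 mm.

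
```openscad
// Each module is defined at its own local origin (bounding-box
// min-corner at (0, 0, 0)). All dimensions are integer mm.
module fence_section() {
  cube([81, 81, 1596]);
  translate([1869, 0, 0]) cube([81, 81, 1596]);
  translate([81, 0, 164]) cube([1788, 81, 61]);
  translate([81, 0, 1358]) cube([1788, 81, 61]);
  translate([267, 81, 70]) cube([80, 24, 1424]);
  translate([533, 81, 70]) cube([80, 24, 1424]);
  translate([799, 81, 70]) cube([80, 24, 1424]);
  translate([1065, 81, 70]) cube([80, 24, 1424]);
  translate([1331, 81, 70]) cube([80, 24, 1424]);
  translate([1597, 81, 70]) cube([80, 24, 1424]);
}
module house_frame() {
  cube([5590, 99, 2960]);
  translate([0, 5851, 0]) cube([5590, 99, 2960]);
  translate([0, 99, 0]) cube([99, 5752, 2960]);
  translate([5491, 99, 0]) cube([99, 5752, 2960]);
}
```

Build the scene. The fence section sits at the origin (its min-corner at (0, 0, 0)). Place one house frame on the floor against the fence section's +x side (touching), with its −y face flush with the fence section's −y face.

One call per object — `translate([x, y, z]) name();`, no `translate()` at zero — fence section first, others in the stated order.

fence_section();
translate([1950, 0, 0]) house_frame();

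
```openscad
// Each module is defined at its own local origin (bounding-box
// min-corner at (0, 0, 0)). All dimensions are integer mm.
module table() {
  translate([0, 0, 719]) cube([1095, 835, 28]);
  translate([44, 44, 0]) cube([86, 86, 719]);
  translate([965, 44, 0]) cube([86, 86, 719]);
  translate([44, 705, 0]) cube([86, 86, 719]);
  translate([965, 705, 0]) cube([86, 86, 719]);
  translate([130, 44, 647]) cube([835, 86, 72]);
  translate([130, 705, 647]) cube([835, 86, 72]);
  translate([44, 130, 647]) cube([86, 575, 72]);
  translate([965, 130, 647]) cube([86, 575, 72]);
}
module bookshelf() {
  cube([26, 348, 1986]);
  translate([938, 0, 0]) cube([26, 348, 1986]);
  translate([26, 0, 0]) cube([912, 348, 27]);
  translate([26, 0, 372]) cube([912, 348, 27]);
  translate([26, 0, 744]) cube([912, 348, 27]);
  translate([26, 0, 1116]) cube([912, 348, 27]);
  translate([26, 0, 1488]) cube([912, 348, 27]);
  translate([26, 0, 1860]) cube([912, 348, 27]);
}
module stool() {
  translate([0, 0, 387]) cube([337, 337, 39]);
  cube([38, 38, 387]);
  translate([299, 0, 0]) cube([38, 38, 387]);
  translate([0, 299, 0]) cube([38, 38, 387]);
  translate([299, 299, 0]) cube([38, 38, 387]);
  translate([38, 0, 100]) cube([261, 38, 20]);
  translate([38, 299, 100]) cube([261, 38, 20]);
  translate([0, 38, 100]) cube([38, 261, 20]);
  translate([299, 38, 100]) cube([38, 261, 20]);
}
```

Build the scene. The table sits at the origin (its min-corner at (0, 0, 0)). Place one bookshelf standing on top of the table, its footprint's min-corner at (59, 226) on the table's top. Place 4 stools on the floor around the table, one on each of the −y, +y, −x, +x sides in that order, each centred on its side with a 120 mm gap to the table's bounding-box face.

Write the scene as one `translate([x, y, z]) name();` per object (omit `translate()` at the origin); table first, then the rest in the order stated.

table();
translate([59, 226, 747]) bookshelf();
translate([379, -457, 0]) stool();
translate([379, 955, 0]) stool();
translate([-457, 249, 0]) stool();
translate([1215, 249, 0]) stool();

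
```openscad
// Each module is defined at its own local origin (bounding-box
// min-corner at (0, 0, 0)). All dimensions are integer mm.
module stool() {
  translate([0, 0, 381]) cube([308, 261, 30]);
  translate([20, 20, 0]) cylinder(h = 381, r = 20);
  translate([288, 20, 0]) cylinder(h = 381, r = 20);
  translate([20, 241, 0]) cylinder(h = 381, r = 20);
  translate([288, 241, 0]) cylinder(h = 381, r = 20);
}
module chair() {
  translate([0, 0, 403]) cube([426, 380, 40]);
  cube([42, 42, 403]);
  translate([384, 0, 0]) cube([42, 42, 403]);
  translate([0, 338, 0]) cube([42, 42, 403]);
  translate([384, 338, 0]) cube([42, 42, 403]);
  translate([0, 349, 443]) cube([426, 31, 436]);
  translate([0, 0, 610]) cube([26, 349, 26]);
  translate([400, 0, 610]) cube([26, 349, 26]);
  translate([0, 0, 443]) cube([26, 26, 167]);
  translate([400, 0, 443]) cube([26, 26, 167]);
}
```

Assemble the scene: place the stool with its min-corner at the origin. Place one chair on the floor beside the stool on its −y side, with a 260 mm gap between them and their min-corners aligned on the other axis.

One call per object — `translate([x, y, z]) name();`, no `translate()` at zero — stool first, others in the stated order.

stool();
translate([0, -640, 0]) chair();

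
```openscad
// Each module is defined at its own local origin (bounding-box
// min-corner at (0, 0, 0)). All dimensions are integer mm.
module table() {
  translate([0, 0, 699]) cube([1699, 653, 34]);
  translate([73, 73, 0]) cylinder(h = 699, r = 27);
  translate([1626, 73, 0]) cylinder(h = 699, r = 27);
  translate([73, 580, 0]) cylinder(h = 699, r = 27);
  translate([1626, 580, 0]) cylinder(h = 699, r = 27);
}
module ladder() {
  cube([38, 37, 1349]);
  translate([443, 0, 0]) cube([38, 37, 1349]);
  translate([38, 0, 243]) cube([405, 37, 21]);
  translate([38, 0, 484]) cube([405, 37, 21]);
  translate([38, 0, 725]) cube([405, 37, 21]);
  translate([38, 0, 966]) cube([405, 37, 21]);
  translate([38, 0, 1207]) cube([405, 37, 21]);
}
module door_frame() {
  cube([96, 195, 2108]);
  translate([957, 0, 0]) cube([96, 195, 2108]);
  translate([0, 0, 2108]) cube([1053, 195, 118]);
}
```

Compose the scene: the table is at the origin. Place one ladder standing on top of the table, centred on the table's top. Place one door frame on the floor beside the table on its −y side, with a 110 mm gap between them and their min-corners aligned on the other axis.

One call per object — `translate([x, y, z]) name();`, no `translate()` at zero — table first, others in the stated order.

table();
translate([609, 308, 733]) ladder();
translate([0, -305, 0]) door_frame();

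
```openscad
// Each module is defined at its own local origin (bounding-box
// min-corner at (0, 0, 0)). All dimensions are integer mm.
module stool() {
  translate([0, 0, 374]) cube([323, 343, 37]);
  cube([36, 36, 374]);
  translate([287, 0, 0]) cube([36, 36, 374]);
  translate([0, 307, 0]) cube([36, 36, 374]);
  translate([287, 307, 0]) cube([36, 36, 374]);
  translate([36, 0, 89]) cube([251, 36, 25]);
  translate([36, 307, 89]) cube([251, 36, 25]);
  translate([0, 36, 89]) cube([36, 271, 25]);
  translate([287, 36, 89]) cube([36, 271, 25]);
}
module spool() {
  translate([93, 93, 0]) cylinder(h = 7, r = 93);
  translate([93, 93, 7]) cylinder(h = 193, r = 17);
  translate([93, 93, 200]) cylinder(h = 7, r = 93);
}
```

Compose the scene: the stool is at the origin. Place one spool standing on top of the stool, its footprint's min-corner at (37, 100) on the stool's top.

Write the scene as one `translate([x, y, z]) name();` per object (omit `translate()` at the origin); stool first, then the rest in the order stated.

stool();
translate([37, 100, 411]) spool();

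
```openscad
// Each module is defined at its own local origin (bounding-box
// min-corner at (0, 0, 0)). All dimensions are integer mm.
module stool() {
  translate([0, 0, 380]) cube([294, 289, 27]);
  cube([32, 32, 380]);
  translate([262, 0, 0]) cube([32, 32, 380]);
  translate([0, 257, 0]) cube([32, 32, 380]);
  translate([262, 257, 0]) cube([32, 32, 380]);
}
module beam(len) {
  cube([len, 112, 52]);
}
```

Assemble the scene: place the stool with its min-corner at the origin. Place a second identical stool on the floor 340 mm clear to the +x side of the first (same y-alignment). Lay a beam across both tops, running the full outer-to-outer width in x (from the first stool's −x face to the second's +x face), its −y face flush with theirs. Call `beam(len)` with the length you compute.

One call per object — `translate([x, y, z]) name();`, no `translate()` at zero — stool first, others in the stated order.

stool();
translate([634, 0, 0]) stool();
translate([0, 0, 407]) beam(928);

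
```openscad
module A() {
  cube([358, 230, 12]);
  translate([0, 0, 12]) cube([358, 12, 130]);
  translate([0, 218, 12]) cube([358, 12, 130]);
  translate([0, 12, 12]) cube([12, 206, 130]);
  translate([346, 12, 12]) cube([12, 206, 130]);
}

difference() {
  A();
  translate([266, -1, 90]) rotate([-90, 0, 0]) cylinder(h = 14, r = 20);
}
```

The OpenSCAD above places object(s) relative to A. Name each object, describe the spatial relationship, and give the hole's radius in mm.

A is an open box. The open box has a circular hole through its front wall. The hole's radius is 20 mm.

The subtracted cylinder has r = 20 mm.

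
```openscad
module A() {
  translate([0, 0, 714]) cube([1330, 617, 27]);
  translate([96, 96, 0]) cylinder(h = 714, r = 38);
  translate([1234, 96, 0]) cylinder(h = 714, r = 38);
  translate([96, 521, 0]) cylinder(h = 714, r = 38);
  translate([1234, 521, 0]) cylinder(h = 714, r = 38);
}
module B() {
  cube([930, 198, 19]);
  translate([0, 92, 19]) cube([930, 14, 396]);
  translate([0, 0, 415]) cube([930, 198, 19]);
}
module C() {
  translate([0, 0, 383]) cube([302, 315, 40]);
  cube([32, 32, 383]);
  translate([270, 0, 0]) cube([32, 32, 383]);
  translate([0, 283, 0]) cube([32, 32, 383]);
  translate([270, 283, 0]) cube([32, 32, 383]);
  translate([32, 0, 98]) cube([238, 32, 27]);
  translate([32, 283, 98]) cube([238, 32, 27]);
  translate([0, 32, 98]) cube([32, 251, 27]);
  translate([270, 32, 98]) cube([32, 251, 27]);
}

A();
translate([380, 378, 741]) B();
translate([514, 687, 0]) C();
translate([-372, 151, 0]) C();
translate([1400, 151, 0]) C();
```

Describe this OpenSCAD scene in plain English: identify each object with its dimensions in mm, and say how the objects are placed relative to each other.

A is a rectangular dining table. The top is 1330×617×27 mm with its upper surface at z = 741 mm. It stands on four round legs of 76 mm diameter, each leg's bounding box inset 58 mm from the nearest pair of top edges, running from the floor to the underside of the top.

B is an I-beam lying along x, 930 mm long. Overall section height 434 mm. Two flanges 198 mm wide (y) and 19 mm thick, one on the floor and one at the top; a web 14 mm thick runs between them, centred on the flange width.

C is a four-legged stool. The seat is a 302×315×40 mm slab whose top surface is at z = 423 mm; four square legs, each 32×32 mm in cross-section, run from the floor (z = 0) to the underside of the seat, each flush with a corner of the seat. Four stretchers, 32 mm wide and 27 mm tall, connect adjacent legs with their undersides at z = 98 mm, each running between the inner faces of the legs it joins and aligned with the legs' outer faces on the other axis.

The I-beam is on top of the table. Three stools sit around the table at the +y, −x, +x sides.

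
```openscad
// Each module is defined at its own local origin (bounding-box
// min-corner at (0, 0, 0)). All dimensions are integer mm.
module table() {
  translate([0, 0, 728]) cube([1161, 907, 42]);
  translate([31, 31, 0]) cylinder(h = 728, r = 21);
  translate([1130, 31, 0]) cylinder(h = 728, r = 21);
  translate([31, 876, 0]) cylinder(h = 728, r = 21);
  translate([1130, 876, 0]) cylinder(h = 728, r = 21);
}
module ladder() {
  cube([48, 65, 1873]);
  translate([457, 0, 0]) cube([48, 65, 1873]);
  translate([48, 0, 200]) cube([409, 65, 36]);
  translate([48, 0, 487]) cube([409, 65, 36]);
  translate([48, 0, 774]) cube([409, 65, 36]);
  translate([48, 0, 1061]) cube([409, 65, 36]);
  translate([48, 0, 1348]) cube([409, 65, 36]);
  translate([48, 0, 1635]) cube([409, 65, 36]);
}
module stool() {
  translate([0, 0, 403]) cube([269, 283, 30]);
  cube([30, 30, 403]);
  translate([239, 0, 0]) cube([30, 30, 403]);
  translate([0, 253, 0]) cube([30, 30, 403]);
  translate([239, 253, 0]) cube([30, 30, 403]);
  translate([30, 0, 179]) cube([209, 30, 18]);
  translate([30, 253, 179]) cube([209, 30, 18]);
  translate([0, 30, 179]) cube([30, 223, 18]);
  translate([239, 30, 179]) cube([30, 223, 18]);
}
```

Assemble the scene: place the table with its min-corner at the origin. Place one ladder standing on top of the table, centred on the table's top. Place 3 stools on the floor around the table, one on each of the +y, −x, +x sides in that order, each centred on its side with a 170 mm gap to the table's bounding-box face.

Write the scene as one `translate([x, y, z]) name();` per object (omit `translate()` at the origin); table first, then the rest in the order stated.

table();
translate([328, 421, 770]) ladder();
translate([446, 1077, 0]) stool();
translate([-439, 312, 0]) stool();
translate([1331, 312, 0]) stool();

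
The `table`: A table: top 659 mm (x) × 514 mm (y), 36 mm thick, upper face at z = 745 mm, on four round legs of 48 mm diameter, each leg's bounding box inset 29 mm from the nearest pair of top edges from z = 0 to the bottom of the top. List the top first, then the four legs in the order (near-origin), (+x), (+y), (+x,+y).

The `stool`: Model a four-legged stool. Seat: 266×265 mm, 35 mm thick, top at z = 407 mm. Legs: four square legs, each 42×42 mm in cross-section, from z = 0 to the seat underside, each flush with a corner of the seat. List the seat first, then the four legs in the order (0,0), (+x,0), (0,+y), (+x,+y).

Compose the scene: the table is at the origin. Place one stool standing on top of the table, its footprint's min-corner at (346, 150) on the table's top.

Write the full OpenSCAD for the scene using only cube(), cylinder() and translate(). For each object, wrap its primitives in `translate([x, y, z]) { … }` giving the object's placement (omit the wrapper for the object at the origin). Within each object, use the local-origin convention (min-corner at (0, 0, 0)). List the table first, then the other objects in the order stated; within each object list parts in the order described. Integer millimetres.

translate([0, 0, 709]) cube([659, 514, 36]);
translate([53, 53, 0]) cylinder(h = 709, r = 24);
translate([606, 53, 0]) cylinder(h = 709, r = 24);
translate([53, 461, 0]) cylinder(h = 709, r = 24);
translate([606, 461, 0]) cylinder(h = 709, r = 24);
translate([346, 150, 745]) {
  translate([0, 0, 372]) cube([266, 265, 35]);
  cube([42, 42, 372]);
  translate([224, 0, 0]) cube([42, 42, 372]);
  translate([0, 223, 0]) cube([42, 42, 372]);
  translate([224, 223, 0]) cube([42, 42, 372]);
}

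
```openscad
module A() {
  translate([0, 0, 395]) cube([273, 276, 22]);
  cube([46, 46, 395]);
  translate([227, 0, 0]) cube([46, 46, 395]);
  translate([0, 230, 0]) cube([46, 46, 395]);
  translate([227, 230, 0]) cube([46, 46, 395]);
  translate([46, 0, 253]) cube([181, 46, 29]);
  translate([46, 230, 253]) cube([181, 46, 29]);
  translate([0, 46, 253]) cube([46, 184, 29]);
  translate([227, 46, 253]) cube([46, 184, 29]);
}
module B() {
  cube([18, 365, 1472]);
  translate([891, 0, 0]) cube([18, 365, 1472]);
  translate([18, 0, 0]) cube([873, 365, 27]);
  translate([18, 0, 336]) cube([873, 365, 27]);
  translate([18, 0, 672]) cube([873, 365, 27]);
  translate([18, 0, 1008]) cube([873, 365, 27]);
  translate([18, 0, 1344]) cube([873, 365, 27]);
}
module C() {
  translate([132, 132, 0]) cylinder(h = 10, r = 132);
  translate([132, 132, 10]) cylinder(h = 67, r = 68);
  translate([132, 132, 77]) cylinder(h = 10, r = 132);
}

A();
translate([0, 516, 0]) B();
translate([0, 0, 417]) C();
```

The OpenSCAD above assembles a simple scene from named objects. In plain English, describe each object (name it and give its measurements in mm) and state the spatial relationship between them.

A is a four-legged stool. The seat is 273×276 mm, 22 mm thick, top at z = 417 mm. It stands on four square legs, each 46×46 mm in cross-section, from z = 0 to the seat underside, each flush with a corner of the seat. Four stretchers, 46 mm wide and 29 mm tall, connect adjacent legs with their undersides at z = 253 mm, each running between the inner faces of the legs it joins and aligned with the legs' outer faces on the other axis.

B is a bookshelf 909 mm wide overall, 365 mm deep and 1472 mm tall. The two sides are 18 mm thick vertical panels. 5 horizontal shelves of 27 mm thickness span between the inner faces of the sides; the lowest shelf sits on the floor and shelves are stacked with a clear vertical gap of 309 mm between each pair.

C is a spool: two coaxial disc flanges of radius 132 mm and thickness 10 mm, joined by a core cylinder of radius 68 mm and height 67 mm. The lower flange rests on z = 0 and the three cylinders share a vertical axis.

The bookshelf is on the floor beside the stool on its +y side. The spool is on top of the stool.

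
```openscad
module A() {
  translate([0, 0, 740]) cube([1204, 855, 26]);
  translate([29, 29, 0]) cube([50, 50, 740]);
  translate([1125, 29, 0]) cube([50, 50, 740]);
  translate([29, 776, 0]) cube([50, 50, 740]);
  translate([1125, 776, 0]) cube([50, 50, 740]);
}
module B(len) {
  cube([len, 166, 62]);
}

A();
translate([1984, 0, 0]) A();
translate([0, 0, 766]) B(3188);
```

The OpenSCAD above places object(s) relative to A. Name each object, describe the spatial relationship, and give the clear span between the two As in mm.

A is a table. B is a beam. A beam spans the tops of two tables. The clear span between the two tables is 780 mm.

Second table starts at x = 1984; first ends at x = 1204; clear span = 1984 − 1204 = 780 mm.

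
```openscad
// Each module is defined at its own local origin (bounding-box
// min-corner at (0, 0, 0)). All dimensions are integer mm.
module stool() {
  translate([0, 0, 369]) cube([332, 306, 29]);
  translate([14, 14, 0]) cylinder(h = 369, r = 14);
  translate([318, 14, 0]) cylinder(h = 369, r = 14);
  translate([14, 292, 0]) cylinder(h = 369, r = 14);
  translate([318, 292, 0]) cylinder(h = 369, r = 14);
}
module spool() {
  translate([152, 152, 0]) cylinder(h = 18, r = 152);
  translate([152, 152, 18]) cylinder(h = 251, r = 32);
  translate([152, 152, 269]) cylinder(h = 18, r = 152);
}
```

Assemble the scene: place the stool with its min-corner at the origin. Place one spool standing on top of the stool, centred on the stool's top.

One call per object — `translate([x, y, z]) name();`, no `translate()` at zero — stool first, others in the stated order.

stool();
translate([14, 1, 398]) spool();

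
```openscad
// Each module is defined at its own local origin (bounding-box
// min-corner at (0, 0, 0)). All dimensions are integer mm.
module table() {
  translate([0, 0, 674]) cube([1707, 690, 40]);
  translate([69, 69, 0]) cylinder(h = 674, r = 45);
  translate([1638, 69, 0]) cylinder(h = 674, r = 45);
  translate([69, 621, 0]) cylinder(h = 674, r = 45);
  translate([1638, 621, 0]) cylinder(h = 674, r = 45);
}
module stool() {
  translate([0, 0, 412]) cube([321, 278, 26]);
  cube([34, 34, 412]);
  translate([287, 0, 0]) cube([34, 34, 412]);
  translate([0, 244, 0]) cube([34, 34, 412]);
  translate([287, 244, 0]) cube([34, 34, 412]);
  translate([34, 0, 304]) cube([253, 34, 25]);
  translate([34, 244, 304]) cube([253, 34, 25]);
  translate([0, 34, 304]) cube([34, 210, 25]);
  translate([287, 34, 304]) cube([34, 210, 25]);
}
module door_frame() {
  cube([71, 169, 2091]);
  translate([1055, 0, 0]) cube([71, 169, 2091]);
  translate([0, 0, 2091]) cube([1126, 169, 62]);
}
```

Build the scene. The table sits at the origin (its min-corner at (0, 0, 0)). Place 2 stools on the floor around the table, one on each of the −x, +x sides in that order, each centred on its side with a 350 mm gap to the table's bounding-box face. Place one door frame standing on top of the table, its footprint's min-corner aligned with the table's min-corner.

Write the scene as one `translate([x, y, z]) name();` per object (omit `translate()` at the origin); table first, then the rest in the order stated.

table();
translate([-671, 206, 0]) stool();
translate([2057, 206, 0]) stool();
translate([0, 0, 714]) door_frame();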